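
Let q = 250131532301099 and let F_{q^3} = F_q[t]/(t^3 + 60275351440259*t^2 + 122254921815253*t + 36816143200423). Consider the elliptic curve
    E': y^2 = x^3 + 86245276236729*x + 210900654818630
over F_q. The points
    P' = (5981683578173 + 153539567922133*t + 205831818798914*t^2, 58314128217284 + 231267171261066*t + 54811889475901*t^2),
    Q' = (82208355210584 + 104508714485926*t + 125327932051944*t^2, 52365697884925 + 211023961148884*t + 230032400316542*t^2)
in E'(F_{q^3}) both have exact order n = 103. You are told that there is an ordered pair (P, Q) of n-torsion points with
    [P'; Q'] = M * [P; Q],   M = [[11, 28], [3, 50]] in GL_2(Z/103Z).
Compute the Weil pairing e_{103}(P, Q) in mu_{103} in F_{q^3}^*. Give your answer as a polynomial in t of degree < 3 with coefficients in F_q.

e_{103}(aP+bQ,cP+dQ) = e_{103}(P,Q)^(ad-bc); with (a,b,c,d)=(11,28,3,50) this gives the det-103 law.
11*50 - 28*3 = 466; reduced mod 103: det = 54, inverse 21.
Double-and-add over 1100111: 7-1 doublings, 5-1 additions; each step l_{T,T}/v_{2T} or l_{T,P'}/v at Q'+S for random S.
The quotient is 62219650594064 + 62986942355574*t + 242526441932534*t^2.
Thus e_{103}(P,Q) = 113879970606909 + 184852633074478*t + 27325438041107*t^2.

113879970606909 + 184852633074478*t + 27325438041107*t^2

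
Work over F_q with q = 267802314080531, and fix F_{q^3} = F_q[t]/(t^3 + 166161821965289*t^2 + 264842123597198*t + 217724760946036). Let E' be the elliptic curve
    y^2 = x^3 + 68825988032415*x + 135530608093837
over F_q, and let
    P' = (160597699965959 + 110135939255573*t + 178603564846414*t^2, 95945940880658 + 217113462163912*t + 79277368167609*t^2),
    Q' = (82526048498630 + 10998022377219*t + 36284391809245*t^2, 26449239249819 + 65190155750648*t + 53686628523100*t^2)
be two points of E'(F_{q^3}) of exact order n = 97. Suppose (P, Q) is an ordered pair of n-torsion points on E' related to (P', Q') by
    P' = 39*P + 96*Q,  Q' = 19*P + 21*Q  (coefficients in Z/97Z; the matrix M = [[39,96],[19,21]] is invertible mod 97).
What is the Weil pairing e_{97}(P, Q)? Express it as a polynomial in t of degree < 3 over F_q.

199852342370778 + 242472361617530*t + 48304759692219*t^2

Under M = [[39,96],[19,21]] in GL_2(Z/97), e_{97}(P',Q') = e_{97}(P,Q)^(39*21-96*19 mod 97).
So e_{97}(P,Q) = e_{97}(P',Q')^{36}, since 62*36 = 1 mod 97.
Run Miller on y^2=x^3+68825988032415*x+135530608093837 over F_{267802314080531}: ladder 1100001 (7 bits); e = f_P(D_Q)/f_Q(D_P).
Miller gives e_{97}(P',Q') = 258927613529165 + 215541799737683*t + 14255880029438*t^2 in F_{267802314080531^3}.
Finally e_{97}(P,Q) = 199852342370778 + 242472361617530*t + 48304759692219*t^2.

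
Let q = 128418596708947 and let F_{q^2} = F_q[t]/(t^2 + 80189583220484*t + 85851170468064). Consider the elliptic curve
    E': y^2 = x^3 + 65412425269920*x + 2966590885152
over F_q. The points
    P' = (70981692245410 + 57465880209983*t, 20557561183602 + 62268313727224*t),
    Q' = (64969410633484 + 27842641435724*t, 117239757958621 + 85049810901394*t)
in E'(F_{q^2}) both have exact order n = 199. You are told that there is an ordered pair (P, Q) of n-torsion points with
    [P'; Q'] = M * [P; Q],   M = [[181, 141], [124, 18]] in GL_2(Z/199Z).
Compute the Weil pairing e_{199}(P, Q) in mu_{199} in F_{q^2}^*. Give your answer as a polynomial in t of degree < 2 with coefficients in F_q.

Alternating bilinearity on E[199] (values in mu_{199} in F_{128418596708947^2}) gives e(P',Q') = e(P,Q)^det(M).
So e_{199}(P,Q) = e_{199}(P',Q')^{80}, since 102*80 = 1 mod 199.
Miller loop for e_{199} over F_{128418596708947^2}: bits of 199 = 11000111; 7 double steps + 4 add steps, l/v at each.
e_{199}(P',Q') = 84136272014572 + 71099549142209*t.
Finally e_{199}(P,Q) = 36541242794379 + 116768212258073*t.

36541242794379 + 116768212258073*t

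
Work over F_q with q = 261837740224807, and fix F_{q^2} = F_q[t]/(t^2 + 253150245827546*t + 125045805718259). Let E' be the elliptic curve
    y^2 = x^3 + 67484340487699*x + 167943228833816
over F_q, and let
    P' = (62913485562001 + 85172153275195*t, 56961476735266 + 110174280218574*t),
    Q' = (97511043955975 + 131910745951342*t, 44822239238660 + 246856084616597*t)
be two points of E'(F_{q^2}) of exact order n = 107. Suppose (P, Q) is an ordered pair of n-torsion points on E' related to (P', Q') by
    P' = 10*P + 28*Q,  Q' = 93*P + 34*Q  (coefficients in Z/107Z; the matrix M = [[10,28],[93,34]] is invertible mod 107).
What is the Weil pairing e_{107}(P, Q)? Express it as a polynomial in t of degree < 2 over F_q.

e_{107} is bilinear + alternating on E[107], so e_{107}(10*P + 28*Q, 93*P + 34*Q) = e_{107}(P,Q)^(10*34-28*93).
10*34 - 28*93 = -2264; reduced mod 107: det = 90, inverse 44.
Double-and-add over 1101011: 7-1 doublings, 5-1 additions; each step l_{T,T}/v_{2T} or l_{T,P'}/v at Q'+S for random S.
Miller gives e_{107}(P',Q') = 74984607406252 + 116206423789545*t in F_{261837740224807^2}.
(74984607406252 + 116206423789545*t)^{44} mod (261837740224807,f) = 160195466413184 + 128215692939472*t.

160195466413184 + 128215692939472*t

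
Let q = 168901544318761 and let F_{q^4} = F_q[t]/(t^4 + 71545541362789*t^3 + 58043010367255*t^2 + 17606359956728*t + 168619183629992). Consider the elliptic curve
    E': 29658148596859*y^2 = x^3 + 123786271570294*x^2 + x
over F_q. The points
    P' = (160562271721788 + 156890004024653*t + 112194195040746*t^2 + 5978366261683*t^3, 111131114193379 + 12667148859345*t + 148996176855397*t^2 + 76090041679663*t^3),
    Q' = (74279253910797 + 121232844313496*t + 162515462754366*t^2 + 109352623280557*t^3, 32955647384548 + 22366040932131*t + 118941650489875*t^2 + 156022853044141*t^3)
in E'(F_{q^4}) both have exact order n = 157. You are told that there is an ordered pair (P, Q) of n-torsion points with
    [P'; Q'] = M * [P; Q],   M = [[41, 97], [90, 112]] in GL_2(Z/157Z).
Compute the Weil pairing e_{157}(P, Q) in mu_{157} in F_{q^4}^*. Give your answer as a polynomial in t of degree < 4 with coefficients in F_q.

Under M = [[41,97],[90,112]] in GL_2(Z/157), e_{157}(P',Q') = e_{157}(P,Q)^(41*112-97*90 mod 157).
det(M) mod 157 = 101; its inverse in (Z/157)^* is 14 (check: 101*14 mod 157 = 1).
Undo Montgomery via alpha=56551227577818, beta=79994299334881: (a',b')=(0,159363186582223) over F_{168901544318761}.
Build f_{157,P'} and f_{157,Q'} via the 8-bit ladder of 157=10011101_2; evaluate at shifted divisors; quotient in F_{168901544318761^4}.
e_{157}(P',Q') = 168814402840385 + 46549261095473*t + 152240802310551*t^2 + 146788041487147*t^3.
Raise to 14: e(P,Q) = 75257008981274 + 82409502115945*t + 13016462311190*t^2 + 104761300384647*t^3 in mu_{157}.

75257008981274 + 82409502115945*t + 13016462311190*t^2 + 104761300384647*t^3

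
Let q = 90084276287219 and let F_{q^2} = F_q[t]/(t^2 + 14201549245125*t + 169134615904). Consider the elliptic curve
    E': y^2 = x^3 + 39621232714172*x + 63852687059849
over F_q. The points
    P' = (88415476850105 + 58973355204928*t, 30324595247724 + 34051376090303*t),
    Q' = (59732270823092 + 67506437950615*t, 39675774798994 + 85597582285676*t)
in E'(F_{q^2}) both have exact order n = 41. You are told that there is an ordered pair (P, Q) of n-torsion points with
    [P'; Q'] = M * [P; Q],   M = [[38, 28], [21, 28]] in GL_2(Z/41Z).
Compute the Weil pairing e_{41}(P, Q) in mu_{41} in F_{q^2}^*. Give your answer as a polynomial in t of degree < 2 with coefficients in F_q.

The 41-Weil pairing on E[41] over F_{90084276287219} is alternating-bilinear: e_{41}(P',Q') = e_{41}(P,Q)^det(M).
So e_{41}(P,Q) = e_{41}(P',Q')^{23}, since 25*23 = 1 mod 41.
Build f_{41,P'} and f_{41,Q'} via the 6-bit ladder of 41=101001_2; evaluate at shifted divisors; quotient in F_{90084276287219^2}.
e_{41}(P',Q') = 40669983833562 + 17415583169661*t.
Finally e_{41}(P,Q) = 44965979465745 + 62471801549125*t.

44965979465745 + 62471801549125*t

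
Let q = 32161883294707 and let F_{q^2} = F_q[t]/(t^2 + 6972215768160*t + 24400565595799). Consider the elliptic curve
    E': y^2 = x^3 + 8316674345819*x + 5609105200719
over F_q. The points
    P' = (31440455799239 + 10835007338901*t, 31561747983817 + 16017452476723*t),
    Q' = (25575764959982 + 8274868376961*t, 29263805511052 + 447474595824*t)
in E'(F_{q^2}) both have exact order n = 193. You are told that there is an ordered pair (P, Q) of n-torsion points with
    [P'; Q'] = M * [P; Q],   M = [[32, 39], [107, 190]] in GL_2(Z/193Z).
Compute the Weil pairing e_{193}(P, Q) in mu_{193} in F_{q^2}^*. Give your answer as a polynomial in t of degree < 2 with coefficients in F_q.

16083193134275 + 23738964754463*t

e_{193} is bilinear + alternating on E[193], so e_{193}(32*P + 39*Q, 107*P + 190*Q) = e_{193}(P,Q)^(32*190-39*107).
So e_{193}(P,Q) = e_{193}(P',Q')^{151}, since 170*151 = 1 mod 193.
Run Miller on y^2=x^3+8316674345819*x+5609105200719 over F_{32161883294707}: ladder 11000001 (8 bits); e = f_P(D_Q)/f_Q(D_P).
So e_{193}(P',Q') = 13168330033450 + 11522312281684*t.
(13168330033450 + 11522312281684*t)^{151} mod (32161883294707,f) = 16083193134275 + 23738964754463*t.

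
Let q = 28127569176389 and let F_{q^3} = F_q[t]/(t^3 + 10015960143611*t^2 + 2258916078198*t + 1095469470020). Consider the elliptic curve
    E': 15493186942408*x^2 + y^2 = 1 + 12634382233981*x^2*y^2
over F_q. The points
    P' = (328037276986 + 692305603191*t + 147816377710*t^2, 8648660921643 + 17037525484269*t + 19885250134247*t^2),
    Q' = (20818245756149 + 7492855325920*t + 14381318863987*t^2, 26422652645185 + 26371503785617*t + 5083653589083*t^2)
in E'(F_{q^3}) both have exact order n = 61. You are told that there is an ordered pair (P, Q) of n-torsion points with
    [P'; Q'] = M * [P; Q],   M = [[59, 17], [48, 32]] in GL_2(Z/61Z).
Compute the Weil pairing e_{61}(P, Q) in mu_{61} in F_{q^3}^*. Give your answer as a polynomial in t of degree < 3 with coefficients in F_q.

23424370107606 + 4719644740826*t + 17945344902412*t^2

Since e_{61}(P,P)=e_{61}(Q,Q)=1 and e_{61}(Q,P)=e_{61}(P,Q)^{-1}, expanding e_{61}(59*P + 17*Q,48*P + 32*Q) leaves e(P,Q)^det(M).
59*32 - 17*48 = 1072; reduced mod 61: det = 35, inverse 7.
Map (x,y)_Ed via u=(1+y)/(1-y), v=(1+y)/((1-y)x) to Montgomery A=0,B=22225284388100; then to (a',b')=(6922021583031,0).
n = 61 = (111101)_2 (6 bits, wt 5); accumulate f_{61,P'}(Q'+S)/f_{61,P'}(S) along the 5-step ladder.
Miller gives e_{61}(P',Q') = 434522766756 + 8773656477947*t + 5146296725457*t^2 in F_{28127569176389^3}.
e_{61}(P,Q) = (434522766756 + 8773656477947*t + 5146296725457*t^2)^{7} = 23424370107606 + 4719644740826*t + 17945344902412*t^2.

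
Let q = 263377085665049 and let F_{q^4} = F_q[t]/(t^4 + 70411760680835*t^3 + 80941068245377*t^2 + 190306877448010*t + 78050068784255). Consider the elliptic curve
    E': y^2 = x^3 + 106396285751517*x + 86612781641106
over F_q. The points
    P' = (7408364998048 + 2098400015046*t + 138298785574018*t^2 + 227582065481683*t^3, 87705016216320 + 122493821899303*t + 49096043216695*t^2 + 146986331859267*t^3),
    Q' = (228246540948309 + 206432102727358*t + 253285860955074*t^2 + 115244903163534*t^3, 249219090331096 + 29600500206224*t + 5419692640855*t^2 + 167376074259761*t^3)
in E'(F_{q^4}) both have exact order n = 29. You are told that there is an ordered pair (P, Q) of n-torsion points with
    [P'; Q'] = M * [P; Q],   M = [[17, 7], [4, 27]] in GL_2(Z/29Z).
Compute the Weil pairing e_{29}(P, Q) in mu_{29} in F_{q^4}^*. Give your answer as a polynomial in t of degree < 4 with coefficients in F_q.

39333053046583 + 161336327274175*t + 153521145887839*t^2 + 235060322489508*t^3

e_{29}(aP+bQ,cP+dQ) = e_{29}(P,Q)^(ad-bc); with (a,b,c,d)=(17,7,4,27) this gives the det-29 law.
17*27 - 7*4 = 431; reduced mod 29: det = 25, inverse 7.
Double-and-add over 11101: 5-1 doublings, 4-1 additions; each step l_{T,T}/v_{2T} or l_{T,P'}/v at Q'+S for random S.
Miller gives e_{29}(P',Q') = 209422114884706 + 43910495910598*t + 40942342292443*t^2 + 29315909959954*t^3 in F_{263377085665049^4}.
Raise to 7: e(P,Q) = 39333053046583 + 161336327274175*t + 153521145887839*t^2 + 235060322489508*t^3 in mu_{29}.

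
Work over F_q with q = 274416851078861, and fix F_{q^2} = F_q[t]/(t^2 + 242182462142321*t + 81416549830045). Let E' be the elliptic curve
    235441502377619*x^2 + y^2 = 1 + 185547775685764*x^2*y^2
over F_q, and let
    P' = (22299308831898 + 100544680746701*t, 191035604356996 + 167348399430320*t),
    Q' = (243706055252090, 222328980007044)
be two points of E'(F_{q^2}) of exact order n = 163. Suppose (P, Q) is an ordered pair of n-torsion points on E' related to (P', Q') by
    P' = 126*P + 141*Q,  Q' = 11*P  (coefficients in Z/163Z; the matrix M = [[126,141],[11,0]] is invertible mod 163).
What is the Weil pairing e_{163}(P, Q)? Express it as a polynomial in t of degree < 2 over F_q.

152139909319623 + 158581529148225*t

e_{163} is bilinear + alternating on E[163], so e_{163}(126*P + 141*Q, 11*P) = e_{163}(P,Q)^(126*0-141*11).
Hence e(P,Q) = e(P',Q')^{130} where 130 = 79^{-1} mod 163.
Map (x,y)_Ed via u=(1+y)/(1-y), v=(1+y)/((1-y)x) to Montgomery A=183383255247529,B=106488110176897; then to (a',b')=(112249311316807,91944921934850).
Build f_{163,P'} and f_{163,Q'} via the 8-bit ladder of 163=10100011_2; evaluate at shifted divisors; quotient in F_{274416851078861^2}.
Miller gives e_{163}(P',Q') = 29672367534444 + 176061976624549*t in F_{274416851078861^2}.
Finally e_{163}(P,Q) = 152139909319623 + 158581529148225*t.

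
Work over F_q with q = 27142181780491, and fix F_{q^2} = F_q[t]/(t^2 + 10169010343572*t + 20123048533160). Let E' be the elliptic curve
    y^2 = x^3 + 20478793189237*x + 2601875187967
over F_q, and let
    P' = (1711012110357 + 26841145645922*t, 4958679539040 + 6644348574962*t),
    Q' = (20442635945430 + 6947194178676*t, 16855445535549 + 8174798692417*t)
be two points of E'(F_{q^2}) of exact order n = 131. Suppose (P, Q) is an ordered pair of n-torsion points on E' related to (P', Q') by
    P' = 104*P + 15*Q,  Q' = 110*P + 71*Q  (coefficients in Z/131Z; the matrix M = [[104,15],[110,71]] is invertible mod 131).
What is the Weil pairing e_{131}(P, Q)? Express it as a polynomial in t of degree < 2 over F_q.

Since e_{131}(P,P)=e_{131}(Q,Q)=1 and e_{131}(Q,P)=e_{131}(P,Q)^{-1}, expanding e_{131}(104*P + 15*Q,110*P + 71*Q) leaves e(P,Q)^det(M).
104*71 - 15*110 = 5734; reduced mod 131: det = 101, inverse 48.
Double-and-add over 10000011: 8-1 doublings, 3-1 additions; each step l_{T,T}/v_{2T} or l_{T,P'}/v at Q'+S for random S.
Result: e(P',Q') = 19854689707185 + 13081502131269*t.
Hence e(P,Q) = 23077271909901 + 6844069591349*t in F_{27142181780491^2}^*.

23077271909901 + 6844069591349*t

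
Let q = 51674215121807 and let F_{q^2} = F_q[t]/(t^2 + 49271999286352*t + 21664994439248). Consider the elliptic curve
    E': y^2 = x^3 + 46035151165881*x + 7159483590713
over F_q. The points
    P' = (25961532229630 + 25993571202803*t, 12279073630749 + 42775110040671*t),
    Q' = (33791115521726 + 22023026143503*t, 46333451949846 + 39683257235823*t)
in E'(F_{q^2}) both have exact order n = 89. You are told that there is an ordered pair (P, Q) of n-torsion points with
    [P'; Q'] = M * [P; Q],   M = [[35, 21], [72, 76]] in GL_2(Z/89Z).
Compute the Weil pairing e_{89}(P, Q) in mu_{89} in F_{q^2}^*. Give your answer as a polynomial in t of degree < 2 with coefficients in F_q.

Alternating bilinearity on E[89] (values in mu_{89} in F_{51674215121807^2}) gives e(P',Q') = e(P,Q)^det(M).
det M = 35*76 - 21*72 = 1148 = 80 (mod 89); 80^{-1} = 79 (mod 89).
Run Miller on y^2=x^3+46035151165881*x+7159483590713 over F_{51674215121807}: ladder 1011001 (7 bits); e = f_P(D_Q)/f_Q(D_P).
So e_{89}(P',Q') = 5924503135556 + 47820554874939*t.
(5924503135556 + 47820554874939*t)^{79} mod (51674215121807,f) = 29640769875696 + 42728029789006*t.

29640769875696 + 42728029789006*t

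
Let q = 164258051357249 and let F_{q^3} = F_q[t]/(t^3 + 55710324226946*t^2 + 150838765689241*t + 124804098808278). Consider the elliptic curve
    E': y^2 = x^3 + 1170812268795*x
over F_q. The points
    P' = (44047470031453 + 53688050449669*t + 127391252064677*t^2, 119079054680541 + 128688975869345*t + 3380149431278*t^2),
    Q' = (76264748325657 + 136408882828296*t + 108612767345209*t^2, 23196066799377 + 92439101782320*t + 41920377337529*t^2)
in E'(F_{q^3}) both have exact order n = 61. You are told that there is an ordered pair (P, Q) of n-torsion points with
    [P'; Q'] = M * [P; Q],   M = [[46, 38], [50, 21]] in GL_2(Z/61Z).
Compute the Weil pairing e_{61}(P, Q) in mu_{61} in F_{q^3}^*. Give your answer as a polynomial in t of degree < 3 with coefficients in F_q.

3518858856870 + 150766259273018*t + 22209890452368*t^2

Alternating bilinearity on E[61] (values in mu_{61} in F_{164258051357249^3}) gives e(P',Q') = e(P,Q)^det(M).
det M = 46*21 - 38*50 = -934 = 42 (mod 61); 42^{-1} = 16 (mod 61).
Miller loop for e_{61} over F_{164258051357249^3}: bits of 61 = 111101; 5 double steps + 4 add steps, l/v at each.
f_P(D_Q)/f_Q(D_P) = 35409535892365 + 78906544500839*t + 73178381440796*t^2.
Finally e_{61}(P,Q) = 3518858856870 + 150766259273018*t + 22209890452368*t^2.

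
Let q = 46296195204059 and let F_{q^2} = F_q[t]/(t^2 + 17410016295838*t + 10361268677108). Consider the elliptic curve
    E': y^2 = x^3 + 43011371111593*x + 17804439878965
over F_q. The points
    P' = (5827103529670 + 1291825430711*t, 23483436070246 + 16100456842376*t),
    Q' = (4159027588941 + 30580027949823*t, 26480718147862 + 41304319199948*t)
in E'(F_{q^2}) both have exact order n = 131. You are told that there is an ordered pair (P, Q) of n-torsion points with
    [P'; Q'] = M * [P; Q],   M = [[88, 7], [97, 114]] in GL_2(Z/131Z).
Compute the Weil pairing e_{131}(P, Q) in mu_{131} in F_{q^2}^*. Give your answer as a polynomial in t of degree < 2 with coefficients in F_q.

29458544984914 + 8172674287432*t

The 131-Weil pairing on E[131] over F_{46296195204059} is alternating-bilinear: e_{131}(P',Q') = e_{131}(P,Q)^det(M).
det(M) mod 131 = 52; its inverse in (Z/131)^* is 63 (check: 52*63 mod 131 = 1).
8-bit Miller (10000011) on E'/F_{46296195204059} with a'=43011371111593, b'=17804439878965: accumulate tangent/chord ratios at Q'+S and P'+S'.
The quotient is 44697667492049 + 19204843301279*t.
Raise to 63: e(P,Q) = 29458544984914 + 8172674287432*t in mu_{131}.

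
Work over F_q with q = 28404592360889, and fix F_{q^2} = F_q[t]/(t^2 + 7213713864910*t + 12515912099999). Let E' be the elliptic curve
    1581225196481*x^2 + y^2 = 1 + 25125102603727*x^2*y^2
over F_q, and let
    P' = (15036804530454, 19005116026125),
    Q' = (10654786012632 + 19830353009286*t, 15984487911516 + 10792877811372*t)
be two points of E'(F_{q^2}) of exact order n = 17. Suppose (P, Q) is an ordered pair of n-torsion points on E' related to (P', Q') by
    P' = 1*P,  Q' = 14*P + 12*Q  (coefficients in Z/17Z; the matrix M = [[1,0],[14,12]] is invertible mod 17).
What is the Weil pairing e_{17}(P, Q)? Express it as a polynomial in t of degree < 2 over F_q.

4308965935685 + 11792993861931*t

e_{17}(aP+bQ,cP+dQ) = e_{17}(P,Q)^(ad-bc); with (a,b,c,d)=(1,0,14,12) this gives the det-17 law.
det M = 1*12 - 0*14 = 12 = 12 (mod 17); 12^{-1} = 10 (mod 17).
Map (x,y)_Ed via u=(1+y)/(1-y), v=(1+y)/((1-y)x) to Montgomery A=3561751368023,B=10408711873969; then to (a',b')=(21372142728015,23499612511775).
Miller loop for e_{17} over F_{28404592360889^2}: bits of 17 = 10001; 4 double steps + 1 add steps, l/v at each.
f_P(D_Q)/f_Q(D_P) = 21103333751269 + 25532610264867*t.
(21103333751269 + 25532610264867*t)^{10} mod (28404592360889,f) = 4308965935685 + 11792993861931*t.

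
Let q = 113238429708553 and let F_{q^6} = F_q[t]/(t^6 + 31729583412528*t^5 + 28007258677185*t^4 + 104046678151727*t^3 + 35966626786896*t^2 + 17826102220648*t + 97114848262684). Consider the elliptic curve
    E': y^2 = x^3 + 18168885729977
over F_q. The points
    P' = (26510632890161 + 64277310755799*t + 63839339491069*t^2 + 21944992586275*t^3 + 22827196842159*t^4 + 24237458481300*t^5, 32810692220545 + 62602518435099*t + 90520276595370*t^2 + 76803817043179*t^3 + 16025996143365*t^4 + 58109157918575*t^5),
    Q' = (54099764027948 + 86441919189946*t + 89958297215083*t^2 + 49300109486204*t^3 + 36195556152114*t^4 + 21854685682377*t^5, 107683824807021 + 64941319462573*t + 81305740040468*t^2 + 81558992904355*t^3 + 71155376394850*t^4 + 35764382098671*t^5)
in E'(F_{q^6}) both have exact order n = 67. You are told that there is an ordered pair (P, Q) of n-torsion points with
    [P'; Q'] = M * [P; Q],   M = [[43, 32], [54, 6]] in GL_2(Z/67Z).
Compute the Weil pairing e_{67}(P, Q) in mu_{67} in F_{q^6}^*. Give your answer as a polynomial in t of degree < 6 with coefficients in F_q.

54060295826277 + 12723349527160*t + 10340319880243*t^2 + 100942372776799*t^3 + 60966800957768*t^4 + 21259925758253*t^5

e_{67}(aP+bQ,cP+dQ) = e_{67}(P,Q)^(ad-bc); with (a,b,c,d)=(43,32,54,6) this gives the det-67 law.
Inverting 4 mod 67: 17. Thus e_{67}(P,Q) = e(P',Q')^{17}.
Run Miller on y^2=x^3+18168885729977 over F_{113238429708553}: ladder 1000011 (7 bits); e = f_P(D_Q)/f_Q(D_P).
The quotient is 84678651939135 + 74863481863895*t + 64242117685989*t^2 + 36004999850846*t^3 + 59174061790297*t^4 + 99528182979177*t^5.
e_{67}(P,Q) = (84678651939135 + 74863481863895*t + 64242117685989*t^2 + 36004999850846*t^3 + 59174061790297*t^4 + 99528182979177*t^5)^{17} = 54060295826277 + 12723349527160*t + 10340319880243*t^2 + 100942372776799*t^3 + 60966800957768*t^4 + 21259925758253*t^5.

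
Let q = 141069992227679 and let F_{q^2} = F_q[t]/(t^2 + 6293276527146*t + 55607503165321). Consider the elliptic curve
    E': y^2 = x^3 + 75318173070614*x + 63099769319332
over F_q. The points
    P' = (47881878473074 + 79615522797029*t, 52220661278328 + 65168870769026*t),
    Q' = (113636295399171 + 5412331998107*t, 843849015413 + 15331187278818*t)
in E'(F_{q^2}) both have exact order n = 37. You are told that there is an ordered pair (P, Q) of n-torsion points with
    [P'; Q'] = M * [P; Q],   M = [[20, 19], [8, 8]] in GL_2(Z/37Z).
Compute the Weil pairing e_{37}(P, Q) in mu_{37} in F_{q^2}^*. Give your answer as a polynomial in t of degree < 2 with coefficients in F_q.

2440215383192 + 12421483297333*t

Since e_{37}(P,P)=e_{37}(Q,Q)=1 and e_{37}(Q,P)=e_{37}(P,Q)^{-1}, expanding e_{37}(20*P + 19*Q,8*P + 8*Q) leaves e(P,Q)^det(M).
So e_{37}(P,Q) = e_{37}(P',Q')^{14}, since 8*14 = 1 mod 37.
n = 37 = (100101)_2 (6 bits, wt 3); accumulate f_{37,P'}(Q'+S)/f_{37,P'}(S) along the 5-step ladder.
e_{37}(P',Q') = 134767865592279 + 30285675399704*t.
Raise to 14: e(P,Q) = 2440215383192 + 12421483297333*t in mu_{37}.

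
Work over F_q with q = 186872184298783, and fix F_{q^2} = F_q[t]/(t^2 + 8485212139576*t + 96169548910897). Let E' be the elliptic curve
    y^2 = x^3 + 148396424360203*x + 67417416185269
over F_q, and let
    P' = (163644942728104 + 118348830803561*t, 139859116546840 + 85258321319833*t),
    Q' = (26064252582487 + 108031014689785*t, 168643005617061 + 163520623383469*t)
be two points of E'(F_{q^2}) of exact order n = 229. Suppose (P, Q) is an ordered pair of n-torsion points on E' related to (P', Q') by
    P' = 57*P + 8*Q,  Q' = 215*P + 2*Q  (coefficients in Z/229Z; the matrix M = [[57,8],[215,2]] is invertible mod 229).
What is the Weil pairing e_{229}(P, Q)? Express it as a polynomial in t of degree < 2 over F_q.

The 229-Weil pairing on E[229] over F_{186872184298783} is alternating-bilinear: e_{229}(P',Q') = e_{229}(P,Q)^det(M).
det(M) mod 229 = 226; its inverse in (Z/229)^* is 76 (check: 226*76 mod 229 = 1).
n = 229 = (11100101)_2 (8 bits, wt 5); accumulate f_{229,P'}(Q'+S)/f_{229,P'}(S) along the 7-step ladder.
The quotient is 164393097630926 + 43084339021961*t.
e_{229}(P,Q) = (164393097630926 + 43084339021961*t)^{76} = 142249511627507 + 176930003735341*t.

142249511627507 + 176930003735341*t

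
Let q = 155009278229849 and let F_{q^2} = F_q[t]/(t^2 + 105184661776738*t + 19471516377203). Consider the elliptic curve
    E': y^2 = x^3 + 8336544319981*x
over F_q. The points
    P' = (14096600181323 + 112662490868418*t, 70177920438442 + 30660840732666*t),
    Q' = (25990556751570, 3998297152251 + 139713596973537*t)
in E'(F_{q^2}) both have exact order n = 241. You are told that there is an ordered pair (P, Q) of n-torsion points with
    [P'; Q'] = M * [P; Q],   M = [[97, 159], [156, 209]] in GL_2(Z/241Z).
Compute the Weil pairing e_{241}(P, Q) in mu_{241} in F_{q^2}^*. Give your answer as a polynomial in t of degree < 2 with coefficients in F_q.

Since e_{241}(P,P)=e_{241}(Q,Q)=1 and e_{241}(Q,P)=e_{241}(P,Q)^{-1}, expanding e_{241}(97*P + 159*Q,156*P + 209*Q) leaves e(P,Q)^det(M).
97*209 - 159*156 = -4531; reduced mod 241: det = 48, inverse 236.
Miller loop for e_{241} over F_{155009278229849^2}: bits of 241 = 11110001; 7 double steps + 4 add steps, l/v at each.
So e_{241}(P',Q') = 18166711095676 + 91980143563277*t.
e_{241}(P,Q) = (18166711095676 + 91980143563277*t)^{236} = 50298237963847 + 118273771079027*t.

50298237963847 + 118273771079027*t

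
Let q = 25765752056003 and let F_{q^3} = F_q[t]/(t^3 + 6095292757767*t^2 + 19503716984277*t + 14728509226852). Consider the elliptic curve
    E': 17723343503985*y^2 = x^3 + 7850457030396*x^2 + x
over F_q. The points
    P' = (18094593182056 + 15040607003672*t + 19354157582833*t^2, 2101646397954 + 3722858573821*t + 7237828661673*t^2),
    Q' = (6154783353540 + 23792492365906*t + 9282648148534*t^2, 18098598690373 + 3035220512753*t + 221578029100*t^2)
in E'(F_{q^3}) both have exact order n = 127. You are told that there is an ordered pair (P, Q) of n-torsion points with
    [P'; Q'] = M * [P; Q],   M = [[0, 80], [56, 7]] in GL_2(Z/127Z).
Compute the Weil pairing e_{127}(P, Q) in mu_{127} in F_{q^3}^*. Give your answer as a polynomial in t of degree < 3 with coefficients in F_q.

9214648466487 + 3088419849174*t + 22228162853044*t^2

The 127-Weil pairing on E[127] over F_{25765752056003} is alternating-bilinear: e_{127}(P',Q') = e_{127}(P,Q)^det(M).
Inverting 92 mod 127: 29. Thus e_{127}(P,Q) = e(P',Q')^{29}.
Set x_W=12581222358561*u+19048795929995, y_W=12581222358561*v; then E': y_W^2=x_W^3+8677862944334*x_W+18030279797834.
n = 127 = (1111111)_2 (7 bits, wt 7); accumulate f_{127,P'}(Q'+S)/f_{127,P'}(S) along the 6-step ladder.
So e_{127}(P',Q') = 22108547545967 + 10856647896914*t + 16371078052484*t^2.
Thus e_{127}(P,Q) = 9214648466487 + 3088419849174*t + 22228162853044*t^2.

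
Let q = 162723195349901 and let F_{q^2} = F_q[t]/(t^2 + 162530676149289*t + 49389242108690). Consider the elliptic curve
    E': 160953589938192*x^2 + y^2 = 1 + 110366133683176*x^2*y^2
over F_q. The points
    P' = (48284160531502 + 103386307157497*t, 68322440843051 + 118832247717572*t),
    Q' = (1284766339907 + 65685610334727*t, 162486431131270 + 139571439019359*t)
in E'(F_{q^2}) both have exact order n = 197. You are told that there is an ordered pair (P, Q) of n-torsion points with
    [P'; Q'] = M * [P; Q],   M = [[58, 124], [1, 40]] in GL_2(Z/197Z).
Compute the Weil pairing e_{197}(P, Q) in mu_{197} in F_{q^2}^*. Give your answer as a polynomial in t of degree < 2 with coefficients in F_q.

155436766237469 + 153855305218088*t

Since e_{197}(P,P)=e_{197}(Q,Q)=1 and e_{197}(Q,P)=e_{197}(P,Q)^{-1}, expanding e_{197}(58*P + 124*Q,1*P + 40*Q) leaves e(P,Q)^det(M).
58*40 - 124*1 = 2196; reduced mod 197: det = 29, inverse 34.
Edwards->Montgomery: u=(1+y)/(1-y), v=u/x -> 124254894960044v^2=u^3+96610818153440u^2+u; then x_W=12646864063754u+153702084170162: y^2=x^3+159777001188821*x+15212891073573.
Build f_{197,P'} and f_{197,Q'} via the 8-bit ladder of 197=11000101_2; evaluate at shifted divisors; quotient in F_{162723195349901^2}.
Miller gives e_{197}(P',Q') = 34453874397747 + 86408733448722*t in F_{162723195349901^2}.
(34453874397747 + 86408733448722*t)^{34} mod (162723195349901,f) = 155436766237469 + 153855305218088*t.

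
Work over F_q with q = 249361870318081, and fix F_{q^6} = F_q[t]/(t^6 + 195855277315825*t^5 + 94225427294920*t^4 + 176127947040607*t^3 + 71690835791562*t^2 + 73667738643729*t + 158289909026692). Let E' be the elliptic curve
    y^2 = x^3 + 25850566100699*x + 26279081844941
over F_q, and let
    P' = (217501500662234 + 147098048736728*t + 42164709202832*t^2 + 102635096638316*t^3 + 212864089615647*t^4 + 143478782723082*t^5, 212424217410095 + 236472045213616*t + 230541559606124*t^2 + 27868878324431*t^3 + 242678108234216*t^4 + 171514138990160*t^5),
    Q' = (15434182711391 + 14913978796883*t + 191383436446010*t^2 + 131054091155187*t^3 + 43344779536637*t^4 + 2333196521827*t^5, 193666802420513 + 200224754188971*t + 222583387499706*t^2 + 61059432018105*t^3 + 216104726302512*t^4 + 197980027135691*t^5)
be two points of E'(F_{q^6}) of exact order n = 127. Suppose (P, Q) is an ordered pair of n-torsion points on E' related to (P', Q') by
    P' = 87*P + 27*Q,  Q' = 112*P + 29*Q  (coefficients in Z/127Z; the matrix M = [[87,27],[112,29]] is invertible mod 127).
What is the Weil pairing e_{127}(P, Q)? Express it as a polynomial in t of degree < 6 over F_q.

63554817785094 + 229426695775043*t + 193090330615885*t^2 + 122880173755009*t^3 + 125722759318131*t^4 + 192000357979928*t^5

Under M = [[87,27],[112,29]] in GL_2(Z/127), e_{127}(P',Q') = e_{127}(P,Q)^(87*29-27*112 mod 127).
det(M) mod 127 = 7; its inverse in (Z/127)^* is 109 (check: 7*109 mod 127 = 1).
Run Miller on y^2=x^3+25850566100699*x+26279081844941 over F_{249361870318081}: ladder 1111111 (7 bits); e = f_P(D_Q)/f_Q(D_P).
The quotient is 207043401221144 + 239200844835651*t + 145475077482471*t^2 + 101366641812910*t^3 + 122231523554972*t^4 + 37534730033420*t^5.
e_{127}(P,Q) = (207043401221144 + 239200844835651*t + 145475077482471*t^2 + 101366641812910*t^3 + 122231523554972*t^4 + 37534730033420*t^5)^{109} = 63554817785094 + 229426695775043*t + 193090330615885*t^2 + 122880173755009*t^3 + 125722759318131*t^4 + 192000357979928*t^5.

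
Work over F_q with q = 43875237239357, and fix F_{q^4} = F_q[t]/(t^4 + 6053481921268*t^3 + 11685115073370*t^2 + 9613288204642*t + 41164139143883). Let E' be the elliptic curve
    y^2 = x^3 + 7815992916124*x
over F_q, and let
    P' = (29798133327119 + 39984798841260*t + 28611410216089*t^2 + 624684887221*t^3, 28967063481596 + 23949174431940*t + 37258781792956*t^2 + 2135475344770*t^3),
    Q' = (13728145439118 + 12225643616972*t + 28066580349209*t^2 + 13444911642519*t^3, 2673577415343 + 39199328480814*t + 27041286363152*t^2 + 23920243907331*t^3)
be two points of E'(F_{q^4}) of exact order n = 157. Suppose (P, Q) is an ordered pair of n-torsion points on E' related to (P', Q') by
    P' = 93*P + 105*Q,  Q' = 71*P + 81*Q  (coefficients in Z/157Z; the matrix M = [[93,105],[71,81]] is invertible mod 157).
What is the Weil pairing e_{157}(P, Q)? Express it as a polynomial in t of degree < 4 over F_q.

Since e_{157}(P,P)=e_{157}(Q,Q)=1 and e_{157}(Q,P)=e_{157}(P,Q)^{-1}, expanding e_{157}(93*P + 105*Q,71*P + 81*Q) leaves e(P,Q)^det(M).
det(M) mod 157 = 78; its inverse in (Z/157)^* is 155 (check: 78*155 mod 157 = 1).
Double-and-add over 10011101: 8-1 doublings, 5-1 additions; each step l_{T,T}/v_{2T} or l_{T,P'}/v at Q'+S for random S.
f_P(D_Q)/f_Q(D_P) = 12026034531809 + 37648827222554*t + 40069509366583*t^2 + 25474718342200*t^3.
(12026034531809 + 37648827222554*t + 40069509366583*t^2 + 25474718342200*t^3)^{155} mod (43875237239357,f) = 22459789164942 + 2629326612137*t + 5477490140189*t^2 + 40830218690898*t^3.

22459789164942 + 2629326612137*t + 5477490140189*t^2 + 40830218690898*t^3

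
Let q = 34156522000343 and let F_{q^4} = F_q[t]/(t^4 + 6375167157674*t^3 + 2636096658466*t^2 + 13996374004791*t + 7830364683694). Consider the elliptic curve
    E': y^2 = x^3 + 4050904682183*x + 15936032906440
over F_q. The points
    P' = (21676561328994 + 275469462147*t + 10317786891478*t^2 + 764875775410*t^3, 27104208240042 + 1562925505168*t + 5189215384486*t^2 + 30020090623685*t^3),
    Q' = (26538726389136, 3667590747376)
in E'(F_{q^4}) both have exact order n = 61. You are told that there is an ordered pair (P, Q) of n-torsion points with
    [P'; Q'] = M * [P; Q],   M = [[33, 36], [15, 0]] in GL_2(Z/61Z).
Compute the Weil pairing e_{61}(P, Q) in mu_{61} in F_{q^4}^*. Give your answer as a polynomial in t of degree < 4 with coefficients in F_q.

e_{61}(aP+bQ,cP+dQ) = e_{61}(P,Q)^(ad-bc); with (a,b,c,d)=(33,36,15,0) this gives the det-61 law.
So e_{61}(P,Q) = e_{61}(P',Q')^{34}, since 9*34 = 1 mod 61.
Run Miller on y^2=x^3+4050904682183*x+15936032906440 over F_{34156522000343}: ladder 111101 (6 bits); e = f_P(D_Q)/f_Q(D_P).
Miller gives e_{61}(P',Q') = 34068146165504 + 18068234487963*t + 8713915841965*t^2 + 9912474769675*t^3 in F_{34156522000343^4}.
Raise to 34: e(P,Q) = 11304326057011 + 26769542176943*t + 10055035654408*t^2 + 26105263452442*t^3 in mu_{61}.

11304326057011 + 26769542176943*t + 10055035654408*t^2 + 26105263452442*t^3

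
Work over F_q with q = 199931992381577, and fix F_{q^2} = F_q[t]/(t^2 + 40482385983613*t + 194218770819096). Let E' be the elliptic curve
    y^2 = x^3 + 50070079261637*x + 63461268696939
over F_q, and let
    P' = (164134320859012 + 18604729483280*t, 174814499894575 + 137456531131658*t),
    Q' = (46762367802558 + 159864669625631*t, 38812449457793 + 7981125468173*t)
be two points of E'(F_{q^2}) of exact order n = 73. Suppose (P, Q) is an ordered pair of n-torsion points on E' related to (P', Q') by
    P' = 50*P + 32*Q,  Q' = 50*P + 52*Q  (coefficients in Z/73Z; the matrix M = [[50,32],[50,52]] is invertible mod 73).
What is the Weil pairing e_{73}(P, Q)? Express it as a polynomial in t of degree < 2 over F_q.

118982653279748 + 38127296611173*t

The 73-Weil pairing on E[73] over F_{199931992381577} is alternating-bilinear: e_{73}(P',Q') = e_{73}(P,Q)^det(M).
So e_{73}(P,Q) = e_{73}(P',Q')^{63}, since 51*63 = 1 mod 73.
Double-and-add over 1001001: 7-1 doublings, 3-1 additions; each step l_{T,T}/v_{2T} or l_{T,P'}/v at Q'+S for random S.
Result: e(P',Q') = 191618692051375 + 44478465988064*t.
Hence e(P,Q) = 118982653279748 + 38127296611173*t in F_{199931992381577^2}^*.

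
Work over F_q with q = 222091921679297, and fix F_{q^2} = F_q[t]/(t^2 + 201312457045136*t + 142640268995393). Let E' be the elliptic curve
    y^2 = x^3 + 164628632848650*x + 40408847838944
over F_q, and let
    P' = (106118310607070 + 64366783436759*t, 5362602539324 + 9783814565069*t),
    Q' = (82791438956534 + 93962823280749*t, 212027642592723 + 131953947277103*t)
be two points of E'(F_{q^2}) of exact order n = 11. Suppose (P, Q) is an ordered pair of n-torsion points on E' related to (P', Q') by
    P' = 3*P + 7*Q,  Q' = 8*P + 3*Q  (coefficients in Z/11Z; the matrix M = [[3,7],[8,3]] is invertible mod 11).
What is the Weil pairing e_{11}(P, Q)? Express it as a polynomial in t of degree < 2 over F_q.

e_{11} is bilinear + alternating on E[11], so e_{11}(3*P + 7*Q, 8*P + 3*Q) = e_{11}(P,Q)^(3*3-7*8).
Inverting 8 mod 11: 7. Thus e_{11}(P,Q) = e(P',Q')^{7}.
Miller loop for e_{11} over F_{222091921679297^2}: bits of 11 = 1011; 3 double steps + 2 add steps, l/v at each.
f_P(D_Q)/f_Q(D_P) = 46401280422738 + 200997799619886*t.
Finally e_{11}(P,Q) = 28043212980758 + 172583534185333*t.

28043212980758 + 172583534185333*t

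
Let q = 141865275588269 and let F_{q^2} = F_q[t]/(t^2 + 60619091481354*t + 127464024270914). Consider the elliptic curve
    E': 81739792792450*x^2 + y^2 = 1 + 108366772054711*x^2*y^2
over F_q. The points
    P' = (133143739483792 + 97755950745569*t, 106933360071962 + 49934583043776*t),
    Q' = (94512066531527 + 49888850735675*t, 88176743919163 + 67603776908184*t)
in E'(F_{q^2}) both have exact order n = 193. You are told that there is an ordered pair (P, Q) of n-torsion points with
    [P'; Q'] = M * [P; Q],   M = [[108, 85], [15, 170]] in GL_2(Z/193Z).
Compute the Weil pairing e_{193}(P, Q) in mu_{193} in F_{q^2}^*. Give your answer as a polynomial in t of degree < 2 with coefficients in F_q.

Alternating bilinearity on E[193] (values in mu_{193} in F_{141865275588269^2}) gives e(P',Q') = e(P,Q)^det(M).
det(M) mod 193 = 101; its inverse in (Z/193)^* is 86 (check: 101*86 mod 193 = 1).
Edwards->Montgomery: u=(1+y)/(1-y), v=u/x -> 140670071976979v^2=u^3+56171242108042u^2+u; then x_W=28809574081502u+8040214876482: y^2=x^3+63133930932687*x+114262921886187.
n = 193 = (11000001)_2 (8 bits, wt 3); accumulate f_{193,P'}(Q'+S)/f_{193,P'}(S) along the 7-step ladder.
Miller gives e_{193}(P',Q') = 99746934994878 + 43697073906611*t in F_{141865275588269^2}.
Finally e_{193}(P,Q) = 136610838260608 + 29339455171571*t.

136610838260608 + 29339455171571*t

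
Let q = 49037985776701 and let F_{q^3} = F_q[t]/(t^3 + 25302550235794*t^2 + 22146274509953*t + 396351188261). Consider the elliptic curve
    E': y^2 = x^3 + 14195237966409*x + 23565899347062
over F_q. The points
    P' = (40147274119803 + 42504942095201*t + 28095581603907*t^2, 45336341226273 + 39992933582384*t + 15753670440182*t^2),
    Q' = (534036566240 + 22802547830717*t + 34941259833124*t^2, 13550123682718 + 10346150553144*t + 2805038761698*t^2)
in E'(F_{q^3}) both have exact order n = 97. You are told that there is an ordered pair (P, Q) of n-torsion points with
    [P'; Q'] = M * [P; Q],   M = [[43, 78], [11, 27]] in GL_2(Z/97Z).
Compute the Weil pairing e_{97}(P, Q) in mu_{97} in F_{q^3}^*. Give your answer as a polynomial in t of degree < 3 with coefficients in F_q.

e_{97} is bilinear + alternating on E[97], so e_{97}(43*P + 78*Q, 11*P + 27*Q) = e_{97}(P,Q)^(43*27-78*11).
det(M) mod 97 = 12; its inverse in (Z/97)^* is 89 (check: 12*89 mod 97 = 1).
n = 97 = (1100001)_2 (7 bits, wt 3); accumulate f_{97,P'}(Q'+S)/f_{97,P'}(S) along the 6-step ladder.
Miller gives e_{97}(P',Q') = 17949385397784 + 11397241532112*t + 2326957095004*t^2 in F_{49037985776701^3}.
e_{97}(P,Q) = (17949385397784 + 11397241532112*t + 2326957095004*t^2)^{89} = 23062907879902 + 34623341714945*t + 42760850635135*t^2.

23062907879902 + 34623341714945*t + 42760850635135*t^2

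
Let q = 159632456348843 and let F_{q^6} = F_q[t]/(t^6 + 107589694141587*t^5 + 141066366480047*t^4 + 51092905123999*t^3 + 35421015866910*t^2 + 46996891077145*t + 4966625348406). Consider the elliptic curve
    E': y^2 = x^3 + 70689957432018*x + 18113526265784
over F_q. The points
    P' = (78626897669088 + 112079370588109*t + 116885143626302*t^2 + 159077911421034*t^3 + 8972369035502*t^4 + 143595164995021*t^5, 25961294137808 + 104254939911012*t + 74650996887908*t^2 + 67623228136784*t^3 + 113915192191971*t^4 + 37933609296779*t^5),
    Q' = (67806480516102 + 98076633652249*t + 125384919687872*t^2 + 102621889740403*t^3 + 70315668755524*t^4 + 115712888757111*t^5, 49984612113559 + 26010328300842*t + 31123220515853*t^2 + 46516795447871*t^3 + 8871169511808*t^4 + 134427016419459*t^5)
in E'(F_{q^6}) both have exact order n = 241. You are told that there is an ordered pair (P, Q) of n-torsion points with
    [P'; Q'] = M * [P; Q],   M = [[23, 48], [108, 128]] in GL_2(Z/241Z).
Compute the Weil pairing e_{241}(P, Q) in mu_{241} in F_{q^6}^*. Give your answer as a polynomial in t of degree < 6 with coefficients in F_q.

146922472826570 + 22737799291688*t + 156565228275525*t^2 + 155531987477274*t^3 + 34233389051185*t^4 + 136037462285017*t^5

e_{241} is bilinear + alternating on E[241], so e_{241}(23*P + 48*Q, 108*P + 128*Q) = e_{241}(P,Q)^(23*128-48*108).
Hence e(P,Q) = e(P',Q')^{112} where 112 = 170^{-1} mod 241.
n = 241 = (11110001)_2 (8 bits, wt 5); accumulate f_{241,P'}(Q'+S)/f_{241,P'}(S) along the 7-step ladder.
f_P(D_Q)/f_Q(D_P) = 116812441750016 + 148737187892761*t + 32847650639711*t^2 + 78048681543752*t^3 + 66927374849184*t^4 + 108354593910111*t^5.
Hence e(P,Q) = 146922472826570 + 22737799291688*t + 156565228275525*t^2 + 155531987477274*t^3 + 34233389051185*t^4 + 136037462285017*t^5 in F_{159632456348843^6}^*.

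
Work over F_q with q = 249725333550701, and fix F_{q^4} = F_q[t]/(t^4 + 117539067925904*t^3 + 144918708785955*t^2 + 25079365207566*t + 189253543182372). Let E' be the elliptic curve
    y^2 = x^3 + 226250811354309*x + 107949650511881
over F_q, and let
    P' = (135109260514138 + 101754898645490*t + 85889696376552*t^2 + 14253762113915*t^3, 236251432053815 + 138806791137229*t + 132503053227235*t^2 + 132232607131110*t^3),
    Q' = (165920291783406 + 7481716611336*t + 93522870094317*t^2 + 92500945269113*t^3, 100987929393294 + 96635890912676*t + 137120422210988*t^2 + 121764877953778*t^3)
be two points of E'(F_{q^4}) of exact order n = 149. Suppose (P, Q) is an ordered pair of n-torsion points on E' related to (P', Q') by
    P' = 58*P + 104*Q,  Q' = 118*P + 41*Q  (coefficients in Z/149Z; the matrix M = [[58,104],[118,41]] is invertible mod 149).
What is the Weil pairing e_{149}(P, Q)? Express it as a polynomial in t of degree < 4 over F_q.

198328385180290 + 72101678210001*t + 114945154029277*t^2 + 186884749287519*t^3

The 149-Weil pairing on E[149] over F_{249725333550701} is alternating-bilinear: e_{149}(P',Q') = e_{149}(P,Q)^det(M).
So e_{149}(P,Q) = e_{149}(P',Q')^{72}, since 89*72 = 1 mod 149.
Double-and-add over 10010101: 8-1 doublings, 4-1 additions; each step l_{T,T}/v_{2T} or l_{T,P'}/v at Q'+S for random S.
f_P(D_Q)/f_Q(D_P) = 117899529690633 + 147497856919686*t + 126774702535884*t^2 + 124605924479738*t^3.
e_{149}(P,Q) = (117899529690633 + 147497856919686*t + 126774702535884*t^2 + 124605924479738*t^3)^{72} = 198328385180290 + 72101678210001*t + 114945154029277*t^2 + 186884749287519*t^3.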